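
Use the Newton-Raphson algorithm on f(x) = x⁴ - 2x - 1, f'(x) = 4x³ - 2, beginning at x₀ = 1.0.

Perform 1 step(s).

f(x) = x⁴ - 2x - 1
f'(x) = 4x³ - 2
x₀ = 1.0

Newton-Raphson formula: x_{n+1} = x_n - f(x_n)/f'(x_n)

Iteration 1:
  f(1.000000) = -2.000000
  f'(1.000000) = 2.000000
  x_1 = 1.000000 - (-2.000000)/2.000000 = 2.000000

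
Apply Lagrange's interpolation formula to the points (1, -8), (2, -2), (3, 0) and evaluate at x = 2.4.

Lagrange interpolation formula:
P(x) = Σ yᵢ × Lᵢ(x)
where Lᵢ(x) = Π_{j≠i} (x - xⱼ)/(xᵢ - xⱼ)

L_0(2.4) = (2.4 - 2)/(1 - 2) × (2.4 - 3)/(1 - 3) = -0.120000
L_1(2.4) = (2.4 - 1)/(2 - 1) × (2.4 - 3)/(2 - 3) = 0.840000
L_2(2.4) = (2.4 - 1)/(3 - 1) × (2.4 - 2)/(3 - 2) = 0.280000

P(2.4) = (-8)×L_0(2.4) + (-2)×L_1(2.4) + 0×L_2(2.4)
P(2.4) = -0.720000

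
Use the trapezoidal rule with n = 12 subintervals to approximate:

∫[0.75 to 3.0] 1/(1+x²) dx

f(x) = 1/(1+x²)
a = 0.75, b = 3.0, n = 12
h = (b - a)/n = 0.187500

Trapezoidal rule: (h/2)[f(x₀) + 2f(x₁) + 2f(x₂) + ... + f(xₙ)]

x_0 = 0.7500, f(x_0) = 0.640000, coefficient = 1
x_1 = 0.9375, f(x_1) = 0.532225, coefficient = 2
x_2 = 1.1250, f(x_2) = 0.441379, coefficient = 2
x_3 = 1.3125, f(x_3) = 0.367288, coefficient = 2
x_4 = 1.5000, f(x_4) = 0.307692, coefficient = 2
x_5 = 1.6875, f(x_5) = 0.259898, coefficient = 2
x_6 = 1.8750, f(x_6) = 0.221453, coefficient = 2
x_7 = 2.0625, f(x_7) = 0.190335, coefficient = 2
x_8 = 2.2500, f(x_8) = 0.164948, coefficient = 2
x_9 = 2.4375, f(x_9) = 0.144063, coefficient = 2
x_10 = 2.6250, f(x_10) = 0.126733, coefficient = 2
x_11 = 2.8125, f(x_11) = 0.112231, coefficient = 2
x_12 = 3.0000, f(x_12) = 0.100000, coefficient = 1

I ≈ (0.187500/2) × 6.476493 = 0.607171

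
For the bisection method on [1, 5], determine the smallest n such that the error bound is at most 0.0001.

We need (b-a)/2^n ≤ 0.0001
(5 - 1)/2^n ≤ 0.0001
4/2^n ≤ 0.0001
2^n ≥ 40000
n ≥ log₂(40000) = 15.29
n ≥ 16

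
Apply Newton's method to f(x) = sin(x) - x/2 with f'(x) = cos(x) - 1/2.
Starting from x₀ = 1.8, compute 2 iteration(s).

f(x) = sin(x) - x/2
f'(x) = cos(x) - 1/2
x₀ = 1.8

Newton-Raphson formula: x_{n+1} = x_n - f(x_n)/f'(x_n)

Iteration 1:
  f(1.800000) = 0.073848
  f'(1.800000) = -0.727202
  x_1 = 1.800000 - 0.073848/(-0.727202) = 1.901550
Iteration 2:
  f(1.901550) = -0.004977
  f'(1.901550) = -0.824756
  x_2 = 1.901550 - (-0.004977)/(-0.824756) = 1.895515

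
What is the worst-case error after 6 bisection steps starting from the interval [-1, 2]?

Bisection error bound: |error| ≤ (b-a)/2^n
|error| ≤ (2 - (-1))/2^6 = 3/2^6
|error| ≤ 0.0468750000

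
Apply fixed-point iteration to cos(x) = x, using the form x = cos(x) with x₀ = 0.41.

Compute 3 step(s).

Equation: cos(x) = x
Fixed-point form: x = cos(x)
x₀ = 0.41

x_1 = g(0.410000) = 0.917121
x_2 = g(0.917121) = 0.608108
x_3 = g(0.608108) = 0.820730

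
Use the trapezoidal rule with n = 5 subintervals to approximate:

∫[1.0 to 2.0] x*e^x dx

f(x) = x*e^x
a = 1.0, b = 2.0, n = 5
h = (b - a)/n = 0.200000

Trapezoidal rule: (h/2)[f(x₀) + 2f(x₁) + 2f(x₂) + ... + f(xₙ)]

x_0 = 1.0000, f(x_0) = 2.718282, coefficient = 1
x_1 = 1.2000, f(x_1) = 3.984140, coefficient = 2
x_2 = 1.4000, f(x_2) = 5.677280, coefficient = 2
x_3 = 1.6000, f(x_3) = 7.924852, coefficient = 2
x_4 = 1.8000, f(x_4) = 10.889365, coefficient = 2
x_5 = 2.0000, f(x_5) = 14.778112, coefficient = 1

I ≈ (0.200000/2) × 74.447669 = 7.444767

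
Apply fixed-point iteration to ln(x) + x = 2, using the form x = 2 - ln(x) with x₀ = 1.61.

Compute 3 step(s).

Equation: ln(x) + x = 2
Fixed-point form: x = 2 - ln(x)
x₀ = 1.61

x_1 = g(1.610000) = 1.523766
x_2 = g(1.523766) = 1.578815
x_3 = g(1.578815) = 1.543325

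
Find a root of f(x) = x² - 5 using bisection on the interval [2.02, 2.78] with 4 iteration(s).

f(x) = x² - 5
Initial interval: [2.02, 2.78]

Iteration 1:
  c_1 = (2.020000 + 2.780000)/2 = 2.400000
  f(c_1) = f(2.400000) = 0.760000
  f(a) × f(c) < 0, new interval: [2.020000, 2.400000]
Iteration 2:
  c_2 = (2.020000 + 2.400000)/2 = 2.210000
  f(c_2) = f(2.210000) = -0.115900
  f(a) × f(c) ≥ 0, new interval: [2.210000, 2.400000]
Iteration 3:
  c_3 = (2.210000 + 2.400000)/2 = 2.305000
  f(c_3) = f(2.305000) = 0.313025
  f(a) × f(c) < 0, new interval: [2.210000, 2.305000]
Iteration 4:
  c_4 = (2.210000 + 2.305000)/2 = 2.257500
  f(c_4) = f(2.257500) = 0.096306
  f(a) × f(c) < 0, new interval: [2.210000, 2.257500]

After 4 iteration(s), the approximation is c_4 = 2.257500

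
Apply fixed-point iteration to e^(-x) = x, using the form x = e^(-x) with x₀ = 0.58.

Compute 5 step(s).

Equation: e^(-x) = x
Fixed-point form: x = e^(-x)
x₀ = 0.58

x_1 = g(0.580000) = 0.559898
x_2 = g(0.559898) = 0.571267
x_3 = g(0.571267) = 0.564809
x_4 = g(0.564809) = 0.568469
x_5 = g(0.568469) = 0.566392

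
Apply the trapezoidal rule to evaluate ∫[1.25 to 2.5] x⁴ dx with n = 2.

f(x) = x⁴
a = 1.25, b = 2.5, n = 2
h = (b - a)/n = 0.625000

Trapezoidal rule: (h/2)[f(x₀) + 2f(x₁) + 2f(x₂) + ... + f(xₙ)]

x_0 = 1.2500, f(x_0) = 2.441406, coefficient = 1
x_1 = 1.8750, f(x_1) = 12.359619, coefficient = 2
x_2 = 2.5000, f(x_2) = 39.062500, coefficient = 1

I ≈ (0.625000/2) × 66.223145 = 20.694733
Exact value: 18.920898
Error: 1.773834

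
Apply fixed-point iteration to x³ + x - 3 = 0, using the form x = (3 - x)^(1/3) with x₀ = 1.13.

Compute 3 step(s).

Equation: x³ + x - 3 = 0
Fixed-point form: x = (3 - x)^(1/3)
x₀ = 1.13

x_1 = g(1.130000) = 1.232009
x_2 = g(1.232009) = 1.209187
x_3 = g(1.209187) = 1.214367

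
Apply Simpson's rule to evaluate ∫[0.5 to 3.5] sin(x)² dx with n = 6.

f(x) = sin(x)²
a = 0.5, b = 3.5, n = 6
h = (b - a)/n = 0.500000

Simpson's rule: (h/3)[f(x₀) + 4f(x₁) + 2f(x₂) + ... + f(xₙ)]

x_0 = 0.5000, f(x_0) = 0.229849, coefficient = 1
x_1 = 1.0000, f(x_1) = 0.708073, coefficient = 4
x_2 = 1.5000, f(x_2) = 0.994996, coefficient = 2
x_3 = 2.0000, f(x_3) = 0.826822, coefficient = 4
x_4 = 2.5000, f(x_4) = 0.358169, coefficient = 2
x_5 = 3.0000, f(x_5) = 0.019915, coefficient = 4
x_6 = 3.5000, f(x_6) = 0.123049, coefficient = 1

I ≈ (0.500000/3) × 9.278468 = 1.546411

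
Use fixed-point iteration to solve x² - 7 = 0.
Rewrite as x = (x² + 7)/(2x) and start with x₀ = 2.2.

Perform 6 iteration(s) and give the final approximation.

Equation: x² - 7 = 0
Fixed-point form: x = (x² + 7)/(2x)
x₀ = 2.2

x_1 = g(2.200000) = 2.690909
x_2 = g(2.690909) = 2.646130
x_3 = g(2.646130) = 2.645751
x_4 = g(2.645751) = 2.645751
x_5 = g(2.645751) = 2.645751
x_6 = g(2.645751) = 2.645751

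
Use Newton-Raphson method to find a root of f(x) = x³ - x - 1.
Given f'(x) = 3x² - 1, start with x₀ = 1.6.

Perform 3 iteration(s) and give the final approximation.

f(x) = x³ - x - 1
f'(x) = 3x² - 1
x₀ = 1.6

Newton-Raphson formula: x_{n+1} = x_n - f(x_n)/f'(x_n)

Iteration 1:
  f(1.600000) = 1.496000
  f'(1.600000) = 6.680000
  x_1 = 1.600000 - 1.496000/6.680000 = 1.376048
Iteration 2:
  f(1.376048) = 0.229510
  f'(1.376048) = 4.680524
  x_2 = 1.376048 - 0.229510/4.680524 = 1.327013
Iteration 3:
  f(1.327013) = 0.009808
  f'(1.327013) = 4.282890
  x_3 = 1.327013 - 0.009808/4.282890 = 1.324723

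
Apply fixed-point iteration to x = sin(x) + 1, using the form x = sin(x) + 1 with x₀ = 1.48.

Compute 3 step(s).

Equation: x = sin(x) + 1
Fixed-point form: x = sin(x) + 1
x₀ = 1.48

x_1 = g(1.480000) = 1.995881
x_2 = g(1.995881) = 1.911004
x_3 = g(1.911004) = 1.942685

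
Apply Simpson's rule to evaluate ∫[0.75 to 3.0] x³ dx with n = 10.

f(x) = x³
a = 0.75, b = 3.0, n = 10
h = (b - a)/n = 0.225000

Simpson's rule: (h/3)[f(x₀) + 4f(x₁) + 2f(x₂) + ... + f(xₙ)]

x_0 = 0.7500, f(x_0) = 0.421875, coefficient = 1
x_1 = 0.9750, f(x_1) = 0.926859, coefficient = 4
x_2 = 1.2000, f(x_2) = 1.728000, coefficient = 2
x_3 = 1.4250, f(x_3) = 2.893641, coefficient = 4
x_4 = 1.6500, f(x_4) = 4.492125, coefficient = 2
x_5 = 1.8750, f(x_5) = 6.591797, coefficient = 4
x_6 = 2.1000, f(x_6) = 9.261000, coefficient = 2
x_7 = 2.3250, f(x_7) = 12.568078, coefficient = 4
x_8 = 2.5500, f(x_8) = 16.581375, coefficient = 2
x_9 = 2.7750, f(x_9) = 21.369234, coefficient = 4
x_10 = 3.0000, f(x_10) = 27.000000, coefficient = 1

I ≈ (0.225000/3) × 268.945312 = 20.170898
Exact value: 20.170898
Error: 0.000000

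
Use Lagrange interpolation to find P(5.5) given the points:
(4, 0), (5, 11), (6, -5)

Lagrange interpolation formula:
P(x) = Σ yᵢ × Lᵢ(x)
where Lᵢ(x) = Π_{j≠i} (x - xⱼ)/(xᵢ - xⱼ)

L_0(5.5) = (5.5 - 5)/(4 - 5) × (5.5 - 6)/(4 - 6) = -0.125000
L_1(5.5) = (5.5 - 4)/(5 - 4) × (5.5 - 6)/(5 - 6) = 0.750000
L_2(5.5) = (5.5 - 4)/(6 - 4) × (5.5 - 5)/(6 - 5) = 0.375000

P(5.5) = 0×L_0(5.5) + 11×L_1(5.5) + (-5)×L_2(5.5)
P(5.5) = 6.375000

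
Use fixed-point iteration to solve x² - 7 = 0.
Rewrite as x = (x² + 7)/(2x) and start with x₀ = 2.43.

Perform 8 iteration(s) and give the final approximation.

Equation: x² - 7 = 0
Fixed-point form: x = (x² + 7)/(2x)
x₀ = 2.43

x_1 = g(2.430000) = 2.655329
x_2 = g(2.655329) = 2.645769
x_3 = g(2.645769) = 2.645751
x_4 = g(2.645751) = 2.645751
x_5 = g(2.645751) = 2.645751
x_6 = g(2.645751) = 2.645751
x_7 = g(2.645751) = 2.645751
x_8 = g(2.645751) = 2.645751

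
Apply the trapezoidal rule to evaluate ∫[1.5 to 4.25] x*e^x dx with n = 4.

f(x) = x*e^x
a = 1.5, b = 4.25, n = 4
h = (b - a)/n = 0.687500

Trapezoidal rule: (h/2)[f(x₀) + 2f(x₁) + 2f(x₂) + ... + f(xₙ)]

x_0 = 1.5000, f(x_0) = 6.722534, coefficient = 1
x_1 = 2.1875, f(x_1) = 19.496975, coefficient = 2
x_2 = 2.8750, f(x_2) = 50.960594, coefficient = 2
x_3 = 3.5625, f(x_3) = 125.582454, coefficient = 2
x_4 = 4.2500, f(x_4) = 297.948002, coefficient = 1

I ≈ (0.687500/2) × 696.750583 = 239.508013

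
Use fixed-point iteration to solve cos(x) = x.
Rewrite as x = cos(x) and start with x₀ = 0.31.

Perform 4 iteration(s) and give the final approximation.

Equation: cos(x) = x
Fixed-point form: x = cos(x)
x₀ = 0.31

x_1 = g(0.310000) = 0.952334
x_2 = g(0.952334) = 0.579783
x_3 = g(0.579783) = 0.836581
x_4 = g(0.836581) = 0.670005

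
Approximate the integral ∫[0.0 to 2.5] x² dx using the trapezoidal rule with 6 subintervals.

f(x) = x²
a = 0.0, b = 2.5, n = 6
h = (b - a)/n = 0.416667

Trapezoidal rule: (h/2)[f(x₀) + 2f(x₁) + 2f(x₂) + ... + f(xₙ)]

x_0 = 0.0000, f(x_0) = 0.000000, coefficient = 1
x_1 = 0.4167, f(x_1) = 0.173611, coefficient = 2
x_2 = 0.8333, f(x_2) = 0.694444, coefficient = 2
x_3 = 1.2500, f(x_3) = 1.562500, coefficient = 2
x_4 = 1.6667, f(x_4) = 2.777778, coefficient = 2
x_5 = 2.0833, f(x_5) = 4.340278, coefficient = 2
x_6 = 2.5000, f(x_6) = 6.250000, coefficient = 1

I ≈ (0.416667/2) × 25.347222 = 5.280671
Exact value: 5.208333
Error: 0.072338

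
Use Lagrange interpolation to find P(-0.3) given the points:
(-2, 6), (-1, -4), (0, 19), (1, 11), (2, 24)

Lagrange interpolation formula:
P(x) = Σ yᵢ × Lᵢ(x)
where Lᵢ(x) = Π_{j≠i} (x - xⱼ)/(xᵢ - xⱼ)

L_0(-0.3) = (-0.3 - (-1))/(-2 - (-1)) × (-0.3 - 0)/(-2 - 0) × (-0.3 - 1)/(-2 - 1) × (-0.3 - 2)/(-2 - 2) = -0.026162
L_1(-0.3) = (-0.3 - (-2))/(-1 - (-2)) × (-0.3 - 0)/(-1 - 0) × (-0.3 - 1)/(-1 - 1) × (-0.3 - 2)/(-1 - 2) = 0.254150
L_2(-0.3) = (-0.3 - (-2))/(0 - (-2)) × (-0.3 - (-1))/(0 - (-1)) × (-0.3 - 1)/(0 - 1) × (-0.3 - 2)/(0 - 2) = 0.889525
L_3(-0.3) = (-0.3 - (-2))/(1 - (-2)) × (-0.3 - (-1))/(1 - (-1)) × (-0.3 - 0)/(1 - 0) × (-0.3 - 2)/(1 - 2) = -0.136850
L_4(-0.3) = (-0.3 - (-2))/(2 - (-2)) × (-0.3 - (-1))/(2 - (-1)) × (-0.3 - 0)/(2 - 0) × (-0.3 - 1)/(2 - 1) = 0.019337

P(-0.3) = 6×L_0(-0.3) + (-4)×L_1(-0.3) + 19×L_2(-0.3) + 11×L_3(-0.3) + 24×L_4(-0.3)
P(-0.3) = 14.686150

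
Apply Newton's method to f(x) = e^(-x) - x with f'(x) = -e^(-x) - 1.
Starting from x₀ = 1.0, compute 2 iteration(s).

f(x) = e^(-x) - x
f'(x) = -e^(-x) - 1
x₀ = 1.0

Newton-Raphson formula: x_{n+1} = x_n - f(x_n)/f'(x_n)

Iteration 1:
  f(1.000000) = -0.632121
  f'(1.000000) = -1.367879
  x_1 = 1.000000 - (-0.632121)/(-1.367879) = 0.537883
Iteration 2:
  f(0.537883) = 0.046100
  f'(0.537883) = -1.583983
  x_2 = 0.537883 - 0.046100/(-1.583983) = 0.566987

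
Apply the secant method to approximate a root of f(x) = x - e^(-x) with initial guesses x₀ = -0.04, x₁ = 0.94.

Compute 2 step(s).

f(x) = x - e^(-x)
x₀ = -0.04, x₁ = 0.94

Secant formula: x_{n+1} = x_n - f(x_n)(x_n - x_{n-1})/(f(x_n) - f(x_{n-1}))

Iteration 1:
  f(-0.040000) = -1.080811
  f(0.940000) = 0.549372
  x_2 = 0.940000 - 0.549372×(0.940000 - (-0.040000))/(0.549372 - (-1.080811))
       = 0.609740
Iteration 2:
  f(0.940000) = 0.549372
  f(0.609740) = 0.066247
  x_3 = 0.609740 - 0.066247×(0.609740 - 0.940000)/(0.066247 - 0.549372)
       = 0.564454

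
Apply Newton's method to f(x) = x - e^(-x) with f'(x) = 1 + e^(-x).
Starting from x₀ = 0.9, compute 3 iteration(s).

f(x) = x - e^(-x)
f'(x) = 1 + e^(-x)
x₀ = 0.9

Newton-Raphson formula: x_{n+1} = x_n - f(x_n)/f'(x_n)

Iteration 1:
  f(0.900000) = 0.493430
  f'(0.900000) = 1.406570
  x_1 = 0.900000 - 0.493430/1.406570 = 0.549196
Iteration 2:
  f(0.549196) = -0.028218
  f'(0.549196) = 1.577414
  x_2 = 0.549196 - (-0.028218)/1.577414 = 0.567085
Iteration 3:
  f(0.567085) = -0.000092
  f'(0.567085) = 1.567177
  x_3 = 0.567085 - (-0.000092)/1.567177 = 0.567143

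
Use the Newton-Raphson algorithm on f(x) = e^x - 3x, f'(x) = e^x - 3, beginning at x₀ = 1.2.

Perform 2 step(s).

f(x) = e^x - 3x
f'(x) = e^x - 3
x₀ = 1.2

Newton-Raphson formula: x_{n+1} = x_n - f(x_n)/f'(x_n)

Iteration 1:
  f(1.200000) = -0.279883
  f'(1.200000) = 0.320117
  x_1 = 1.200000 - (-0.279883)/0.320117 = 2.074315
Iteration 2:
  f(2.074315) = 1.736148
  f'(2.074315) = 4.959094
  x_2 = 2.074315 - 1.736148/4.959094 = 1.724221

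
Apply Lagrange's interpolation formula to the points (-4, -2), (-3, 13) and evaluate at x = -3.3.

Lagrange interpolation formula:
P(x) = Σ yᵢ × Lᵢ(x)
where Lᵢ(x) = Π_{j≠i} (x - xⱼ)/(xᵢ - xⱼ)

L_0(-3.3) = (-3.3 - (-3))/(-4 - (-3)) = 0.300000
L_1(-3.3) = (-3.3 - (-4))/(-3 - (-4)) = 0.700000

P(-3.3) = (-2)×L_0(-3.3) + 13×L_1(-3.3)
P(-3.3) = 8.500000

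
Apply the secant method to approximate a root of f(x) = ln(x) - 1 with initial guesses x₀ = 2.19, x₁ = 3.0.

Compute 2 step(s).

f(x) = ln(x) - 1
x₀ = 2.19, x₁ = 3.0

Secant formula: x_{n+1} = x_n - f(x_n)(x_n - x_{n-1})/(f(x_n) - f(x_{n-1}))

Iteration 1:
  f(2.190000) = -0.216098
  f(3.000000) = 0.098612
  x_2 = 3.000000 - 0.098612×(3.000000 - 2.190000)/(0.098612 - (-0.216098))
       = 2.746192
Iteration 2:
  f(3.000000) = 0.098612
  f(2.746192) = 0.010215
  x_3 = 2.746192 - 0.010215×(2.746192 - 3.000000)/(0.010215 - 0.098612)
       = 2.716862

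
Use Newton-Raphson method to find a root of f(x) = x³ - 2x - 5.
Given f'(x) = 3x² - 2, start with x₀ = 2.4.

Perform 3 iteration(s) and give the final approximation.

f(x) = x³ - 2x - 5
f'(x) = 3x² - 2
x₀ = 2.4

Newton-Raphson formula: x_{n+1} = x_n - f(x_n)/f'(x_n)

Iteration 1:
  f(2.400000) = 4.024000
  f'(2.400000) = 15.280000
  x_1 = 2.400000 - 4.024000/15.280000 = 2.136649
Iteration 2:
  f(2.136649) = 0.481082
  f'(2.136649) = 11.695810
  x_2 = 2.136649 - 0.481082/11.695810 = 2.095516
Iteration 3:
  f(2.095516) = 0.010775
  f'(2.095516) = 11.173567
  x_3 = 2.095516 - 0.010775/11.173567 = 2.094552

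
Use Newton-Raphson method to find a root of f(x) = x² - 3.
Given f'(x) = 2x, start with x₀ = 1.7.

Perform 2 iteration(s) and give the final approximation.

f(x) = x² - 3
f'(x) = 2x
x₀ = 1.7

Newton-Raphson formula: x_{n+1} = x_n - f(x_n)/f'(x_n)

Iteration 1:
  f(1.700000) = -0.110000
  f'(1.700000) = 3.400000
  x_1 = 1.700000 - (-0.110000)/3.400000 = 1.732353
Iteration 2:
  f(1.732353) = 0.001047
  f'(1.732353) = 3.464706
  x_2 = 1.732353 - 0.001047/3.464706 = 1.732051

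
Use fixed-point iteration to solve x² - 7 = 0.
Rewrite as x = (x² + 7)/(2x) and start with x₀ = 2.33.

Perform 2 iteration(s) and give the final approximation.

Equation: x² - 7 = 0
Fixed-point form: x = (x² + 7)/(2x)
x₀ = 2.33

x_1 = g(2.330000) = 2.667146
x_2 = g(2.667146) = 2.645837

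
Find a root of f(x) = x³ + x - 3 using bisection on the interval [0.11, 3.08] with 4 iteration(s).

f(x) = x³ + x - 3
Initial interval: [0.11, 3.08]

Iteration 1:
  c_1 = (0.110000 + 3.080000)/2 = 1.595000
  f(c_1) = f(1.595000) = 2.652720
  f(a) × f(c) < 0, new interval: [0.110000, 1.595000]
Iteration 2:
  c_2 = (0.110000 + 1.595000)/2 = 0.852500
  f(c_2) = f(0.852500) = -1.527940
  f(a) × f(c) ≥ 0, new interval: [0.852500, 1.595000]
Iteration 3:
  c_3 = (0.852500 + 1.595000)/2 = 1.223750
  f(c_3) = f(1.223750) = 0.056394
  f(a) × f(c) < 0, new interval: [0.852500, 1.223750]
Iteration 4:
  c_4 = (0.852500 + 1.223750)/2 = 1.038125
  f(c_4) = f(1.038125) = -0.843084
  f(a) × f(c) ≥ 0, new interval: [1.038125, 1.223750]

After 4 iteration(s), the approximation is c_4 = 1.038125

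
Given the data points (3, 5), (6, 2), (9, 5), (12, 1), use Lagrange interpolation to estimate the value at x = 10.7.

Lagrange interpolation formula:
P(x) = Σ yᵢ × Lᵢ(x)
where Lᵢ(x) = Π_{j≠i} (x - xⱼ)/(xᵢ - xⱼ)

L_0(10.7) = (10.7 - 6)/(3 - 6) × (10.7 - 9)/(3 - 9) × (10.7 - 12)/(3 - 12) = 0.064117
L_1(10.7) = (10.7 - 3)/(6 - 3) × (10.7 - 9)/(6 - 9) × (10.7 - 12)/(6 - 12) = -0.315130
L_2(10.7) = (10.7 - 3)/(9 - 3) × (10.7 - 6)/(9 - 6) × (10.7 - 12)/(9 - 12) = 0.871241
L_3(10.7) = (10.7 - 3)/(12 - 3) × (10.7 - 6)/(12 - 6) × (10.7 - 9)/(12 - 9) = 0.379772

P(10.7) = 5×L_0(10.7) + 2×L_1(10.7) + 5×L_2(10.7) + 1×L_3(10.7)
P(10.7) = 4.426302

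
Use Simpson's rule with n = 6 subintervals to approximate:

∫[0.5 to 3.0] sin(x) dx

f(x) = sin(x)
a = 0.5, b = 3.0, n = 6
h = (b - a)/n = 0.416667

Simpson's rule: (h/3)[f(x₀) + 4f(x₁) + 2f(x₂) + ... + f(xₙ)]

x_0 = 0.5000, f(x_0) = 0.479426, coefficient = 1
x_1 = 0.9167, f(x_1) = 0.793578, coefficient = 4
x_2 = 1.3333, f(x_2) = 0.971938, coefficient = 2
x_3 = 1.7500, f(x_3) = 0.983986, coefficient = 4
x_4 = 2.1667, f(x_4) = 0.827660, coefficient = 2
x_5 = 2.5833, f(x_5) = 0.529711, coefficient = 4
x_6 = 3.0000, f(x_6) = 0.141120, coefficient = 1

I ≈ (0.416667/3) × 13.448839 = 1.867894
Exact value: 1.867575
Error: 0.000319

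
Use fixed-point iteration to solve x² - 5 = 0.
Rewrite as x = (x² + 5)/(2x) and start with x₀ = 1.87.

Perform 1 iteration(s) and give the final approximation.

Equation: x² - 5 = 0
Fixed-point form: x = (x² + 5)/(2x)
x₀ = 1.87

x_1 = g(1.870000) = 2.271898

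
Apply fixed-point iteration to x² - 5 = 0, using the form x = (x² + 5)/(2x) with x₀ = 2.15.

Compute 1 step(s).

Equation: x² - 5 = 0
Fixed-point form: x = (x² + 5)/(2x)
x₀ = 2.15

x_1 = g(2.150000) = 2.237791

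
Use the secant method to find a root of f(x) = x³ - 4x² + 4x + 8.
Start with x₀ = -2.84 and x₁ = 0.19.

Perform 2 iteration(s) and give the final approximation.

f(x) = x³ - 4x² + 4x + 8
x₀ = -2.84, x₁ = 0.19

Secant formula: x_{n+1} = x_n - f(x_n)(x_n - x_{n-1})/(f(x_n) - f(x_{n-1}))

Iteration 1:
  f(-2.840000) = -58.528704
  f(0.190000) = 8.622459
  x_2 = 0.190000 - 8.622459×(0.190000 - (-2.840000))/(8.622459 - (-58.528704))
       = -0.199063
Iteration 2:
  f(0.190000) = 8.622459
  f(-0.199063) = 7.037354
  x_3 = -0.199063 - 7.037354×(-0.199063 - 0.190000)/(7.037354 - 8.622459)
       = -1.926379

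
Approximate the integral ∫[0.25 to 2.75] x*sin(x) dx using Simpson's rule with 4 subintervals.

f(x) = x*sin(x)
a = 0.25, b = 2.75, n = 4
h = (b - a)/n = 0.625000

Simpson's rule: (h/3)[f(x₀) + 4f(x₁) + 2f(x₂) + ... + f(xₙ)]

x_0 = 0.2500, f(x_0) = 0.061851, coefficient = 1
x_1 = 0.8750, f(x_1) = 0.671601, coefficient = 4
x_2 = 1.5000, f(x_2) = 1.496242, coefficient = 2
x_3 = 2.1250, f(x_3) = 1.806930, coefficient = 4
x_4 = 2.7500, f(x_4) = 1.049568, coefficient = 1

I ≈ (0.625000/3) × 14.018024 = 2.920422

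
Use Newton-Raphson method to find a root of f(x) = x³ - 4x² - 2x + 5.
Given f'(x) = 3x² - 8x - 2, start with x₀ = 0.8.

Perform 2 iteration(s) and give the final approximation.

f(x) = x³ - 4x² - 2x + 5
f'(x) = 3x² - 8x - 2
x₀ = 0.8

Newton-Raphson formula: x_{n+1} = x_n - f(x_n)/f'(x_n)

Iteration 1:
  f(0.800000) = 1.352000
  f'(0.800000) = -6.480000
  x_1 = 0.800000 - 1.352000/(-6.480000) = 1.008642
Iteration 2:
  f(1.008642) = -0.060568
  f'(1.008642) = -7.017060
  x_2 = 1.008642 - (-0.060568)/(-7.017060) = 1.000010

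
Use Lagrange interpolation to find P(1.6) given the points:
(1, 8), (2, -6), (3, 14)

Lagrange interpolation formula:
P(x) = Σ yᵢ × Lᵢ(x)
where Lᵢ(x) = Π_{j≠i} (x - xⱼ)/(xᵢ - xⱼ)

L_0(1.6) = (1.6 - 2)/(1 - 2) × (1.6 - 3)/(1 - 3) = 0.280000
L_1(1.6) = (1.6 - 1)/(2 - 1) × (1.6 - 3)/(2 - 3) = 0.840000
L_2(1.6) = (1.6 - 1)/(3 - 1) × (1.6 - 2)/(3 - 2) = -0.120000

P(1.6) = 8×L_0(1.6) + (-6)×L_1(1.6) + 14×L_2(1.6)
P(1.6) = -4.480000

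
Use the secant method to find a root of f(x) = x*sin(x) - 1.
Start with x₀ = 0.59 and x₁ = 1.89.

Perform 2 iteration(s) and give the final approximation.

f(x) = x*sin(x) - 1
x₀ = 0.59, x₁ = 1.89

Secant formula: x_{n+1} = x_n - f(x_n)(x_n - x_{n-1})/(f(x_n) - f(x_{n-1}))

Iteration 1:
  f(0.590000) = -0.671747
  f(1.890000) = 0.794528
  x_2 = 1.890000 - 0.794528×(1.890000 - 0.590000)/(0.794528 - (-0.671747))
       = 1.185571
Iteration 2:
  f(1.890000) = 0.794528
  f(1.185571) = 0.098685
  x_3 = 1.185571 - 0.098685×(1.185571 - 1.890000)/(0.098685 - 0.794528)
       = 1.085668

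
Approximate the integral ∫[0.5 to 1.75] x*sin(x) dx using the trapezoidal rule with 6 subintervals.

f(x) = x*sin(x)
a = 0.5, b = 1.75, n = 6
h = (b - a)/n = 0.208333

Trapezoidal rule: (h/2)[f(x₀) + 2f(x₁) + 2f(x₂) + ... + f(xₙ)]

x_0 = 0.5000, f(x_0) = 0.239713, coefficient = 1
x_1 = 0.7083, f(x_1) = 0.460820, coefficient = 2
x_2 = 0.9167, f(x_2) = 0.727446, coefficient = 2
x_3 = 1.1250, f(x_3) = 1.015051, coefficient = 2
x_4 = 1.3333, f(x_4) = 1.295917, coefficient = 2
x_5 = 1.5417, f(x_5) = 1.541013, coefficient = 2
x_6 = 1.7500, f(x_6) = 1.721975, coefficient = 1

I ≈ (0.208333/2) × 12.042182 = 1.254394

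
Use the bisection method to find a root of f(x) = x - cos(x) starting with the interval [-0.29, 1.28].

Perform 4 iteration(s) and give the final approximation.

f(x) = x - cos(x)
Initial interval: [-0.29, 1.28]

Iteration 1:
  c_1 = (-0.290000 + 1.280000)/2 = 0.495000
  f(c_1) = f(0.495000) = -0.384969
  f(a) × f(c) ≥ 0, new interval: [0.495000, 1.280000]
Iteration 2:
  c_2 = (0.495000 + 1.280000)/2 = 0.887500
  f(c_2) = f(0.887500) = 0.256147
  f(a) × f(c) < 0, new interval: [0.495000, 0.887500]
Iteration 3:
  c_3 = (0.495000 + 0.887500)/2 = 0.691250
  f(c_3) = f(0.691250) = -0.079200
  f(a) × f(c) ≥ 0, new interval: [0.691250, 0.887500]
Iteration 4:
  c_4 = (0.691250 + 0.887500)/2 = 0.789375
  f(c_4) = f(0.789375) = 0.085086
  f(a) × f(c) < 0, new interval: [0.691250, 0.789375]

After 4 iteration(s), the approximation is c_4 = 0.789375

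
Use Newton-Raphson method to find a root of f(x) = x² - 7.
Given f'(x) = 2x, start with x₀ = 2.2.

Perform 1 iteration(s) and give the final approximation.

f(x) = x² - 7
f'(x) = 2x
x₀ = 2.2

Newton-Raphson formula: x_{n+1} = x_n - f(x_n)/f'(x_n)

Iteration 1:
  f(2.200000) = -2.160000
  f'(2.200000) = 4.400000
  x_1 = 2.200000 - (-2.160000)/4.400000 = 2.690909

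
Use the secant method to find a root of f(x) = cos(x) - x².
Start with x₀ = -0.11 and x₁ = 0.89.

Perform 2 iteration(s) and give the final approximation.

f(x) = cos(x) - x²
x₀ = -0.11, x₁ = 0.89

Secant formula: x_{n+1} = x_n - f(x_n)(x_n - x_{n-1})/(f(x_n) - f(x_{n-1}))

Iteration 1:
  f(-0.110000) = 0.981856
  f(0.890000) = -0.162688
  x_2 = 0.890000 - (-0.162688)×(0.890000 - (-0.110000))/(-0.162688 - 0.981856)
       = 0.747858
Iteration 2:
  f(0.890000) = -0.162688
  f(0.747858) = 0.173856
  x_3 = 0.747858 - 0.173856×(0.747858 - 0.890000)/(0.173856 - (-0.162688))
       = 0.821287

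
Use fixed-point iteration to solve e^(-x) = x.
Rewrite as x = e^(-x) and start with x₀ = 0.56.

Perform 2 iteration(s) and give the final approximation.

Equation: e^(-x) = x
Fixed-point form: x = e^(-x)
x₀ = 0.56

x_1 = g(0.560000) = 0.571209
x_2 = g(0.571209) = 0.564842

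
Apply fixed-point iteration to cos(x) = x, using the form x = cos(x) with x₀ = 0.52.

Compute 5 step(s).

Equation: cos(x) = x
Fixed-point form: x = cos(x)
x₀ = 0.52

x_1 = g(0.520000) = 0.867819
x_2 = g(0.867819) = 0.646492
x_3 = g(0.646492) = 0.798202
x_4 = g(0.798202) = 0.697995
x_5 = g(0.697995) = 0.766132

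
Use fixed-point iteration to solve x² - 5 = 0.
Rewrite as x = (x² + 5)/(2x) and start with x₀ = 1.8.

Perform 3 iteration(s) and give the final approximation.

Equation: x² - 5 = 0
Fixed-point form: x = (x² + 5)/(2x)
x₀ = 1.8

x_1 = g(1.800000) = 2.288889
x_2 = g(2.288889) = 2.236677
x_3 = g(2.236677) = 2.236068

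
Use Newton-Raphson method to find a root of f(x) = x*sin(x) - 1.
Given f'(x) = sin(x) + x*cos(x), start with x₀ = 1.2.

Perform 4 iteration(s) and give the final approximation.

f(x) = x*sin(x) - 1
f'(x) = sin(x) + x*cos(x)
x₀ = 1.2

Newton-Raphson formula: x_{n+1} = x_n - f(x_n)/f'(x_n)

Iteration 1:
  f(1.200000) = 0.118447
  f'(1.200000) = 1.366868
  x_1 = 1.200000 - 0.118447/1.366868 = 1.113344
Iteration 2:
  f(1.113344) = -0.001129
  f'(1.113344) = 1.388904
  x_2 = 1.113344 - (-0.001129)/1.388904 = 1.114157
Iteration 3:
  f(1.114157) = 0.000000
  f'(1.114157) = 1.388809
  x_3 = 1.114157 - 0.000000/1.388809 = 1.114157
Iteration 4:
  f(1.114157) = 0.000000
  f'(1.114157) = 1.388809
  x_4 = 1.114157 - 0.000000/1.388809 = 1.114157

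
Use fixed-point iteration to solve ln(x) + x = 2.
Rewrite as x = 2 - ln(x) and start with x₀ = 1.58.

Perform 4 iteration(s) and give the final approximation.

Equation: ln(x) + x = 2
Fixed-point form: x = 2 - ln(x)
x₀ = 1.58

x_1 = g(1.580000) = 1.542575
x_2 = g(1.542575) = 1.566547
x_3 = g(1.566547) = 1.551126
x_4 = g(1.551126) = 1.561019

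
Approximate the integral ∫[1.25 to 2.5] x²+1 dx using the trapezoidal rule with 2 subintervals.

f(x) = x²+1
a = 1.25, b = 2.5, n = 2
h = (b - a)/n = 0.625000

Trapezoidal rule: (h/2)[f(x₀) + 2f(x₁) + 2f(x₂) + ... + f(xₙ)]

x_0 = 1.2500, f(x_0) = 2.562500, coefficient = 1
x_1 = 1.8750, f(x_1) = 4.515625, coefficient = 2
x_2 = 2.5000, f(x_2) = 7.250000, coefficient = 1

I ≈ (0.625000/2) × 18.843750 = 5.888672
Exact value: 5.807292
Error: 0.081380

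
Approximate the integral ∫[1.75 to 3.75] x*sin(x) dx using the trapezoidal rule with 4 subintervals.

f(x) = x*sin(x)
a = 1.75, b = 3.75, n = 4
h = (b - a)/n = 0.500000

Trapezoidal rule: (h/2)[f(x₀) + 2f(x₁) + 2f(x₂) + ... + f(xₙ)]

x_0 = 1.7500, f(x_0) = 1.721975, coefficient = 1
x_1 = 2.2500, f(x_1) = 1.750665, coefficient = 2
x_2 = 2.7500, f(x_2) = 1.049568, coefficient = 2
x_3 = 3.2500, f(x_3) = -0.351634, coefficient = 2
x_4 = 3.7500, f(x_4) = -2.143355, coefficient = 1

I ≈ (0.500000/2) × 4.475817 = 1.118954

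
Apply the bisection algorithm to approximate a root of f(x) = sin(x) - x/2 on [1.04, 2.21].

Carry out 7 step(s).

f(x) = sin(x) - x/2
Initial interval: [1.04, 2.21]

Iteration 1:
  c_1 = (1.040000 + 2.210000)/2 = 1.625000
  f(c_1) = f(1.625000) = 0.186031
  f(a) × f(c) ≥ 0, new interval: [1.625000, 2.210000]
Iteration 2:
  c_2 = (1.625000 + 2.210000)/2 = 1.917500
  f(c_2) = f(1.917500) = -0.018252
  f(a) × f(c) < 0, new interval: [1.625000, 1.917500]
Iteration 3:
  c_3 = (1.625000 + 1.917500)/2 = 1.771250
  f(c_3) = f(1.771250) = 0.094351
  f(a) × f(c) ≥ 0, new interval: [1.771250, 1.917500]
Iteration 4:
  c_4 = (1.771250 + 1.917500)/2 = 1.844375
  f(c_4) = f(1.844375) = 0.040623
  f(a) × f(c) ≥ 0, new interval: [1.844375, 1.917500]
Iteration 5:
  c_5 = (1.844375 + 1.917500)/2 = 1.880937
  f(c_5) = f(1.880937) = 0.011822
  f(a) × f(c) ≥ 0, new interval: [1.880937, 1.917500]
Iteration 6:
  c_6 = (1.880937 + 1.917500)/2 = 1.899219
  f(c_6) = f(1.899219) = -0.003057
  f(a) × f(c) < 0, new interval: [1.880937, 1.899219]
Iteration 7:
  c_7 = (1.880937 + 1.899219)/2 = 1.890078
  f(c_7) = f(1.890078) = 0.004422
  f(a) × f(c) ≥ 0, new interval: [1.890078, 1.899219]

After 7 iteration(s), the approximation is c_7 = 1.890078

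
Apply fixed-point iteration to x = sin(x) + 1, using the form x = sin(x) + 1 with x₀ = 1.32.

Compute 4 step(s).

Equation: x = sin(x) + 1
Fixed-point form: x = sin(x) + 1
x₀ = 1.32

x_1 = g(1.320000) = 1.968715
x_2 = g(1.968715) = 1.921869
x_3 = g(1.921869) = 1.939004
x_4 = g(1.939004) = 1.932974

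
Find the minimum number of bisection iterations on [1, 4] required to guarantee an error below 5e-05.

We need (b-a)/2^n ≤ 5e-05
(4 - 1)/2^n ≤ 5e-05
3/2^n ≤ 5e-05
2^n ≥ 60000
n ≥ log₂(60000) = 15.87
n ≥ 16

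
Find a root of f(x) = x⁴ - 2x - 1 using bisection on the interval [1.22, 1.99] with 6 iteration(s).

f(x) = x⁴ - 2x - 1
Initial interval: [1.22, 1.99]

Iteration 1:
  c_1 = (1.220000 + 1.990000)/2 = 1.605000
  f(c_1) = f(1.605000) = 2.425905
  f(a) × f(c) < 0, new interval: [1.220000, 1.605000]
Iteration 2:
  c_2 = (1.220000 + 1.605000)/2 = 1.412500
  f(c_2) = f(1.412500) = 0.155648
  f(a) × f(c) < 0, new interval: [1.220000, 1.412500]
Iteration 3:
  c_3 = (1.220000 + 1.412500)/2 = 1.316250
  f(c_3) = f(1.316250) = -0.630895
  f(a) × f(c) ≥ 0, new interval: [1.316250, 1.412500]
Iteration 4:
  c_4 = (1.316250 + 1.412500)/2 = 1.364375
  f(c_4) = f(1.364375) = -0.263496
  f(a) × f(c) ≥ 0, new interval: [1.364375, 1.412500]
Iteration 5:
  c_5 = (1.364375 + 1.412500)/2 = 1.388438
  f(c_5) = f(1.388438) = -0.060621
  f(a) × f(c) ≥ 0, new interval: [1.388438, 1.412500]
Iteration 6:
  c_6 = (1.388438 + 1.412500)/2 = 1.400469
  f(c_6) = f(1.400469) = 0.045810
  f(a) × f(c) < 0, new interval: [1.388438, 1.400469]

After 6 iteration(s), the approximation is c_6 = 1.400469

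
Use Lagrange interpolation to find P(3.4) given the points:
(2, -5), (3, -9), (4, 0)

Lagrange interpolation formula:
P(x) = Σ yᵢ × Lᵢ(x)
where Lᵢ(x) = Π_{j≠i} (x - xⱼ)/(xᵢ - xⱼ)

L_0(3.4) = (3.4 - 3)/(2 - 3) × (3.4 - 4)/(2 - 4) = -0.120000
L_1(3.4) = (3.4 - 2)/(3 - 2) × (3.4 - 4)/(3 - 4) = 0.840000
L_2(3.4) = (3.4 - 2)/(4 - 2) × (3.4 - 3)/(4 - 3) = 0.280000

P(3.4) = (-5)×L_0(3.4) + (-9)×L_1(3.4) + 0×L_2(3.4)
P(3.4) = -6.960000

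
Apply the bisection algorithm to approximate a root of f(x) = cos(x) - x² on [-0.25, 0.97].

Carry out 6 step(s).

f(x) = cos(x) - x²
Initial interval: [-0.25, 0.97]

Iteration 1:
  c_1 = (-0.250000 + 0.970000)/2 = 0.360000
  f(c_1) = f(0.360000) = 0.806297
  f(a) × f(c) ≥ 0, new interval: [0.360000, 0.970000]
Iteration 2:
  c_2 = (0.360000 + 0.970000)/2 = 0.665000
  f(c_2) = f(0.665000) = 0.344692
  f(a) × f(c) ≥ 0, new interval: [0.665000, 0.970000]
Iteration 3:
  c_3 = (0.665000 + 0.970000)/2 = 0.817500
  f(c_3) = f(0.817500) = 0.015741
  f(a) × f(c) ≥ 0, new interval: [0.817500, 0.970000]
Iteration 4:
  c_4 = (0.817500 + 0.970000)/2 = 0.893750
  f(c_4) = f(0.893750) = -0.172295
  f(a) × f(c) < 0, new interval: [0.817500, 0.893750]
Iteration 5:
  c_5 = (0.817500 + 0.893750)/2 = 0.855625
  f(c_5) = f(0.855625) = -0.076347
  f(a) × f(c) < 0, new interval: [0.817500, 0.855625]
Iteration 6:
  c_6 = (0.817500 + 0.855625)/2 = 0.836563
  f(c_6) = f(0.836563) = -0.029818
  f(a) × f(c) < 0, new interval: [0.817500, 0.836563]

After 6 iteration(s), the approximation is c_6 = 0.836563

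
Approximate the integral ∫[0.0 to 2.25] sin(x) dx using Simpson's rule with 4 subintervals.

f(x) = sin(x)
a = 0.0, b = 2.25, n = 4
h = (b - a)/n = 0.562500

Simpson's rule: (h/3)[f(x₀) + 4f(x₁) + 2f(x₂) + ... + f(xₙ)]

x_0 = 0.0000, f(x_0) = 0.000000, coefficient = 1
x_1 = 0.5625, f(x_1) = 0.533303, coefficient = 4
x_2 = 1.1250, f(x_2) = 0.902268, coefficient = 2
x_3 = 1.6875, f(x_3) = 0.993198, coefficient = 4
x_4 = 2.2500, f(x_4) = 0.778073, coefficient = 1

I ≈ (0.562500/3) × 8.688610 = 1.629114
Exact value: 1.628174
Error: 0.000941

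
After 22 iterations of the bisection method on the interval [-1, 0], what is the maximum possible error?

Bisection error bound: |error| ≤ (b-a)/2^n
|error| ≤ (0 - (-1))/2^22 = 1/2^22
|error| ≤ 0.0000002384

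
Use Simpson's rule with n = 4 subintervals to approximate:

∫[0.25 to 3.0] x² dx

f(x) = x²
a = 0.25, b = 3.0, n = 4
h = (b - a)/n = 0.687500

Simpson's rule: (h/3)[f(x₀) + 4f(x₁) + 2f(x₂) + ... + f(xₙ)]

x_0 = 0.2500, f(x_0) = 0.062500, coefficient = 1
x_1 = 0.9375, f(x_1) = 0.878906, coefficient = 4
x_2 = 1.6250, f(x_2) = 2.640625, coefficient = 2
x_3 = 2.3125, f(x_3) = 5.347656, coefficient = 4
x_4 = 3.0000, f(x_4) = 9.000000, coefficient = 1

I ≈ (0.687500/3) × 39.250000 = 8.994792
Exact value: 8.994792
Error: 0.000000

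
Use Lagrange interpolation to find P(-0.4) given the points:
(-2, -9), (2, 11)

Lagrange interpolation formula:
P(x) = Σ yᵢ × Lᵢ(x)
where Lᵢ(x) = Π_{j≠i} (x - xⱼ)/(xᵢ - xⱼ)

L_0(-0.4) = (-0.4 - 2)/(-2 - 2) = 0.600000
L_1(-0.4) = (-0.4 - (-2))/(2 - (-2)) = 0.400000

P(-0.4) = (-9)×L_0(-0.4) + 11×L_1(-0.4)
P(-0.4) = -1.000000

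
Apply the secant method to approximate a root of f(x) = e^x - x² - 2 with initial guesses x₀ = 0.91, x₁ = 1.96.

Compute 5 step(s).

f(x) = e^x - x² - 2
x₀ = 0.91, x₁ = 1.96

Secant formula: x_{n+1} = x_n - f(x_n)(x_n - x_{n-1})/(f(x_n) - f(x_{n-1}))

Iteration 1:
  f(0.910000) = -0.343777
  f(1.960000) = 1.257727
  x_2 = 1.960000 - 1.257727×(1.960000 - 0.910000)/(1.257727 - (-0.343777))
       = 1.135392
Iteration 2:
  f(1.960000) = 1.257727
  f(1.135392) = -0.176722
  x_3 = 1.135392 - (-0.176722)×(1.135392 - 1.960000)/(-0.176722 - 1.257727)
       = 1.236982
Iteration 3:
  f(1.135392) = -0.176722
  f(1.236982) = -0.084924
  x_4 = 1.236982 - (-0.084924)×(1.236982 - 1.135392)/(-0.084924 - (-0.176722))
       = 1.330966
Iteration 4:
  f(1.236982) = -0.084924
  f(1.330966) = 0.013227
  x_5 = 1.330966 - 0.013227×(1.330966 - 1.236982)/(0.013227 - (-0.084924))
       = 1.318300
Iteration 5:
  f(1.330966) = 0.013227
  f(1.318300) = -0.000851
  x_6 = 1.318300 - (-0.000851)×(1.318300 - 1.330966)/(-0.000851 - 0.013227)
       = 1.319066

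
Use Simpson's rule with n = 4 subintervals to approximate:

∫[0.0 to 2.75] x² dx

f(x) = x²
a = 0.0, b = 2.75, n = 4
h = (b - a)/n = 0.687500

Simpson's rule: (h/3)[f(x₀) + 4f(x₁) + 2f(x₂) + ... + f(xₙ)]

x_0 = 0.0000, f(x_0) = 0.000000, coefficient = 1
x_1 = 0.6875, f(x_1) = 0.472656, coefficient = 4
x_2 = 1.3750, f(x_2) = 1.890625, coefficient = 2
x_3 = 2.0625, f(x_3) = 4.253906, coefficient = 4
x_4 = 2.7500, f(x_4) = 7.562500, coefficient = 1

I ≈ (0.687500/3) × 30.250000 = 6.932292
Exact value: 6.932292
Error: 0.000000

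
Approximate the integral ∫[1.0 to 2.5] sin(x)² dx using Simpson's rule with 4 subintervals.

f(x) = sin(x)²
a = 1.0, b = 2.5, n = 4
h = (b - a)/n = 0.375000

Simpson's rule: (h/3)[f(x₀) + 4f(x₁) + 2f(x₂) + ... + f(xₙ)]

x_0 = 1.0000, f(x_0) = 0.708073, coefficient = 1
x_1 = 1.3750, f(x_1) = 0.962151, coefficient = 4
x_2 = 1.7500, f(x_2) = 0.968228, coefficient = 2
x_3 = 2.1250, f(x_3) = 0.723044, coefficient = 4
x_4 = 2.5000, f(x_4) = 0.358169, coefficient = 1

I ≈ (0.375000/3) × 9.743479 = 1.217935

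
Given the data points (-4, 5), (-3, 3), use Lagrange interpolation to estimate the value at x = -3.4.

Lagrange interpolation formula:
P(x) = Σ yᵢ × Lᵢ(x)
where Lᵢ(x) = Π_{j≠i} (x - xⱼ)/(xᵢ - xⱼ)

L_0(-3.4) = (-3.4 - (-3))/(-4 - (-3)) = 0.400000
L_1(-3.4) = (-3.4 - (-4))/(-3 - (-4)) = 0.600000

P(-3.4) = 5×L_0(-3.4) + 3×L_1(-3.4)
P(-3.4) = 3.800000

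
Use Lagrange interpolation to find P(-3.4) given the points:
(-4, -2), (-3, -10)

Lagrange interpolation formula:
P(x) = Σ yᵢ × Lᵢ(x)
where Lᵢ(x) = Π_{j≠i} (x - xⱼ)/(xᵢ - xⱼ)

L_0(-3.4) = (-3.4 - (-3))/(-4 - (-3)) = 0.400000
L_1(-3.4) = (-3.4 - (-4))/(-3 - (-4)) = 0.600000

P(-3.4) = (-2)×L_0(-3.4) + (-10)×L_1(-3.4)
P(-3.4) = -6.800000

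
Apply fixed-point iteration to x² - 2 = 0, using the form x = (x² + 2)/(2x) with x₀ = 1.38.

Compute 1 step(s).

Equation: x² - 2 = 0
Fixed-point form: x = (x² + 2)/(2x)
x₀ = 1.38

x_1 = g(1.380000) = 1.414638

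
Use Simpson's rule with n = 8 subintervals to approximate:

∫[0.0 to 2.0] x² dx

f(x) = x²
a = 0.0, b = 2.0, n = 8
h = (b - a)/n = 0.250000

Simpson's rule: (h/3)[f(x₀) + 4f(x₁) + 2f(x₂) + ... + f(xₙ)]

x_0 = 0.0000, f(x_0) = 0.000000, coefficient = 1
x_1 = 0.2500, f(x_1) = 0.062500, coefficient = 4
x_2 = 0.5000, f(x_2) = 0.250000, coefficient = 2
x_3 = 0.7500, f(x_3) = 0.562500, coefficient = 4
x_4 = 1.0000, f(x_4) = 1.000000, coefficient = 2
x_5 = 1.2500, f(x_5) = 1.562500, coefficient = 4
x_6 = 1.5000, f(x_6) = 2.250000, coefficient = 2
x_7 = 1.7500, f(x_7) = 3.062500, coefficient = 4
x_8 = 2.0000, f(x_8) = 4.000000, coefficient = 1

I ≈ (0.250000/3) × 32.000000 = 2.666667
Exact value: 2.666667
Error: 0.000000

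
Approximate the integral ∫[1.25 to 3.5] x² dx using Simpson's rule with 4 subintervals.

f(x) = x²
a = 1.25, b = 3.5, n = 4
h = (b - a)/n = 0.562500

Simpson's rule: (h/3)[f(x₀) + 4f(x₁) + 2f(x₂) + ... + f(xₙ)]

x_0 = 1.2500, f(x_0) = 1.562500, coefficient = 1
x_1 = 1.8125, f(x_1) = 3.285156, coefficient = 4
x_2 = 2.3750, f(x_2) = 5.640625, coefficient = 2
x_3 = 2.9375, f(x_3) = 8.628906, coefficient = 4
x_4 = 3.5000, f(x_4) = 12.250000, coefficient = 1

I ≈ (0.562500/3) × 72.750000 = 13.640625
Exact value: 13.640625
Error: 0.000000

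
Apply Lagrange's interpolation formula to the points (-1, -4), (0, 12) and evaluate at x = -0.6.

Lagrange interpolation formula:
P(x) = Σ yᵢ × Lᵢ(x)
where Lᵢ(x) = Π_{j≠i} (x - xⱼ)/(xᵢ - xⱼ)

L_0(-0.6) = (-0.6 - 0)/(-1 - 0) = 0.600000
L_1(-0.6) = (-0.6 - (-1))/(0 - (-1)) = 0.400000

P(-0.6) = (-4)×L_0(-0.6) + 12×L_1(-0.6)
P(-0.6) = 2.400000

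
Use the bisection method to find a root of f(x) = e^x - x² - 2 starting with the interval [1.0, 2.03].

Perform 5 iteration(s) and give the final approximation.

f(x) = e^x - x² - 2
Initial interval: [1.0, 2.03]

Iteration 1:
  c_1 = (1.000000 + 2.030000)/2 = 1.515000
  f(c_1) = f(1.515000) = 0.254196
  f(a) × f(c) < 0, new interval: [1.000000, 1.515000]
Iteration 2:
  c_2 = (1.000000 + 1.515000)/2 = 1.257500
  f(c_2) = f(1.257500) = -0.064687
  f(a) × f(c) ≥ 0, new interval: [1.257500, 1.515000]
Iteration 3:
  c_3 = (1.257500 + 1.515000)/2 = 1.386250
  f(c_3) = f(1.386250) = 0.078133
  f(a) × f(c) < 0, new interval: [1.257500, 1.386250]
Iteration 4:
  c_4 = (1.257500 + 1.386250)/2 = 1.321875
  f(c_4) = f(1.321875) = 0.003093
  f(a) × f(c) < 0, new interval: [1.257500, 1.321875]
Iteration 5:
  c_5 = (1.257500 + 1.321875)/2 = 1.289687
  f(c_5) = f(1.289687) = -0.031642
  f(a) × f(c) ≥ 0, new interval: [1.289687, 1.321875]

After 5 iteration(s), the approximation is c_5 = 1.289687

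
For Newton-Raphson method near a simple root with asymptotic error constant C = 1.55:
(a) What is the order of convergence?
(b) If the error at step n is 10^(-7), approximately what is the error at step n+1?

(a) Newton-Raphson has quadratic (order 2) convergence near simple roots.
    This means |e_{n+1}| ≈ C|e_n|².

(b) With |e_n| = 10^(-7) and C = 1.55:
    |e_{n+1}| ≈ 1.55 × (10^(-7))² = 1.55 × 10^(-14)

(a) 2 (quadratic); (b) |e_{n+1}| ≈ 1.550e-14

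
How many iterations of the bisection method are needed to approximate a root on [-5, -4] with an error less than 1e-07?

We need (b-a)/2^n ≤ 1e-07
(-4 - (-5))/2^n ≤ 1e-07
1/2^n ≤ 1e-07
2^n ≥ 10000000
n ≥ log₂(10000000) = 23.25
n ≥ 24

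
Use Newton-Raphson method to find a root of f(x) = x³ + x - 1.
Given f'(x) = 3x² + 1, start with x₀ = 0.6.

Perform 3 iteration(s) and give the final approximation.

f(x) = x³ + x - 1
f'(x) = 3x² + 1
x₀ = 0.6

Newton-Raphson formula: x_{n+1} = x_n - f(x_n)/f'(x_n)

Iteration 1:
  f(0.600000) = -0.184000
  f'(0.600000) = 2.080000
  x_1 = 0.600000 - (-0.184000)/2.080000 = 0.688462
Iteration 2:
  f(0.688462) = 0.014778
  f'(0.688462) = 2.421938
  x_2 = 0.688462 - 0.014778/2.421938 = 0.682360
Iteration 3:
  f(0.682360) = 0.000077
  f'(0.682360) = 2.396845
  x_3 = 0.682360 - 0.000077/2.396845 = 0.682328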